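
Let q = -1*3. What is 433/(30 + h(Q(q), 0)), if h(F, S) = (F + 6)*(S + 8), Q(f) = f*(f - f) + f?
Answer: 433/54 ≈ 8.0185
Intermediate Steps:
q = -3
Q(f) = f (Q(f) = f*0 + f = 0 + f = f)
h(F, S) = (6 + F)*(8 + S)
433/(30 + h(Q(q), 0)) = 433/(30 + (48 + 6*0 + 8*(-3) - 3*0)) = 433/(30 + (48 + 0 - 24 + 0)) = 433/(30 + 24) = 433/54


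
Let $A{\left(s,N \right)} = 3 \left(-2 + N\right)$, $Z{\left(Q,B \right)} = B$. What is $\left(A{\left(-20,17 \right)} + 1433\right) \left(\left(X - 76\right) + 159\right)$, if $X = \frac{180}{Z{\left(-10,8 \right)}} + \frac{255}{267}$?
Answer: $\frac{14003311}{89} \approx 1.5734 \cdot 10^{5}$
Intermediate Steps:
$A{\left(s,N \right)} = -6 + 3 N$
$X = \frac{4175}{178}$ ($X = \frac{180}{8} + \frac{255}{267} = 180 \cdot \frac{1}{8} + 255 \cdot \frac{1}{267} = \frac{45}{2} + \frac{85}{89} = \frac{4175}{178} \approx 23.455$)
$\left(A{\left(-20,17 \right)} + 1433\right) \left(\left(X - 76\right) + 159\right) = \left(\left(-6 + 3 \cdot 17\right) + 1433\right) \left(\left(\frac{4175}{178} - 76\right) + 159\right) = \left(\left(-6 + 51\right) + 1433\right) \left(- \frac{9353}{178} + 159\right) = \left(45 + 1433\right) \frac{18949}{178} = 1478 \cdot \frac{18949}{178} = \frac{14003311}{89}$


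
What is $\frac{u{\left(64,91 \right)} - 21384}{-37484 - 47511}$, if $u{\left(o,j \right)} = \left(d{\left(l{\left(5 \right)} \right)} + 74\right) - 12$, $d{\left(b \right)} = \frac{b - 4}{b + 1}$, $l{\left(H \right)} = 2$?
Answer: $\frac{63968}{254985} \approx 0.25087$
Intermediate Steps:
$d{\left(b \right)} = \frac{-4 + b}{1 + b}$
$u{\left(o,j \right)} = \frac{184}{3}$ ($u{\left(o,j \right)} = \left(\frac{-4 + 2}{1 + 2} + 74\right) - 12 = \left(\frac{1}{3} \left(-2\right) + 74\right) - 12 = \left(- \frac{2}{3} + 74\right) - 12 = \frac{220}{3} - 12 = \frac{184}{3}$)
$\frac{u{\left(64,91 \right)} - 21384}{-37484 - 47511} = \frac{\frac{184}{3} - 21384}{-37484 - 47511} = - \frac{63968}{3 \left(-84995\right)} = \left(- \frac{63968}{3}\right) \left(- \frac{1}{84995}\right) = \frac{63968}{254985}$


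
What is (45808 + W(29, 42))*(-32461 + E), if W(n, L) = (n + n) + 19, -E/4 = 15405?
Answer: -4316906685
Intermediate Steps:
E = -61620 (E = -4*15405 = -61620)
W(n, L) = 19 + 2*n (W(n, L) = 2*n + 19 = 19 + 2*n)
(45808 + W(29, 42))*(-32461 + E) = (45808 + (19 + 2*29))*(-32461 - 61620) = (45808 + (19 + 58))*(-94081) = (45808 + 77)*(-94081) = 45885*(-94081) = -4316906685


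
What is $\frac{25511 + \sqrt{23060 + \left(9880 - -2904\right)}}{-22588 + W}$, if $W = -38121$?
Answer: $- \frac{25511}{60709} - \frac{2 \sqrt{8961}}{60709} \approx -0.42334$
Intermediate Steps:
$\frac{25511 + \sqrt{23060 + \left(9880 - -2904\right)}}{-22588 + W} = \frac{25511 + \sqrt{23060 + \left(9880 - -2904\right)}}{-22588 - 38121} = \frac{25511 + \sqrt{23060 + \left(9880 + 2904\right)}}{-60709} = \left(25511 + \sqrt{23060 + 12784}\right) \left(- \frac{1}{60709}\right) = \left(25511 + \sqrt{35844}\right) \left(- \frac{1}{60709}\right) = \left(25511 + 2 \sqrt{8961}\right) \left(- \frac{1}{60709}\right) = - \frac{25511}{60709} - \frac{2 \sqrt{8961}}{60709}$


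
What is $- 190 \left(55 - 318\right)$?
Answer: $49970$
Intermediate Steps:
$- 190 \left(55 - 318\right) = \left(-190\right) \left(-263\right) = 49970$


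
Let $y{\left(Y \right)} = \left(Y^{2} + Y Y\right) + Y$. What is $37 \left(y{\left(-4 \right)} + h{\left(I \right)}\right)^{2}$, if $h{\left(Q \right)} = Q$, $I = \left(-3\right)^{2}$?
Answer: $50653$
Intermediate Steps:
$I = 9$
$y{\left(Y \right)} = Y + 2 Y^{2}$ ($y{\left(Y \right)} = \left(Y^{2} + Y^{2}\right) + Y = 2 Y^{2} + Y = Y + 2 Y^{2}$)
$37 \left(y{\left(-4 \right)} + h{\left(I \right)}\right)^{2} = 37 \left(- 4 \left(1 + 2 \left(-4\right)\right) + 9\right)^{2} = 37 \left(- 4 \left(1 - 8\right) + 9\right)^{2} = 37 \left(\left(-4\right) \left(-7\right) + 9\right)^{2} = 37 \left(28 + 9\right)^{2} = 37 \cdot 37^{2} = 37 \cdot 1369 = 50653$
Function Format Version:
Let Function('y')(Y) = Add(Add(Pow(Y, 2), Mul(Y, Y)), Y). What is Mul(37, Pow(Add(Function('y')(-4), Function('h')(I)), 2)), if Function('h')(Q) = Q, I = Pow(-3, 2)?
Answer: 50653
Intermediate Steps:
I = 9
Function('y')(Y) = Add(Y, Mul(2, Pow(Y, 2))) (Function('y')(Y) = Add(Add(Pow(Y, 2), Pow(Y, 2)), Y) = Add(Mul(2, Pow(Y, 2)), Y) = Add(Y, Mul(2, Pow(Y, 2))))
Mul(37, Pow(Add(Function('y')(-4), Function('h')(I)), 2)) = Mul(37, Pow(Add(Mul(-4, Add(1, Mul(2, -4))), 9), 2)) = Mul(37, Pow(Add(Mul(-4, Add(1, -8)), 9), 2)) = Mul(37, Pow(Add(Mul(-4, -7), 9), 2)) = Mul(37, Pow(Add(28, 9), 2)) = Mul(37, Pow(37, 2)) = Mul(37, 1369) = 50653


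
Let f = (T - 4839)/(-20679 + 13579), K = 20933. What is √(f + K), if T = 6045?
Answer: √10552239674/710 ≈ 144.68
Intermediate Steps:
f = -603/3550 (f = (6045 - 4839)/(-20679 + 13579) = 1206/(-7100) = 1206*(-1/7100) = -603/3550 ≈ -0.16986)
√(f + K) = √(-603/3550 + 20933) = √(74311547/3550) = √10552239674/710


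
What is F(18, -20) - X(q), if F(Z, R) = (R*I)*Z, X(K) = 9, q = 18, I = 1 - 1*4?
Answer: 1071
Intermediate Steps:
I = -3 (I = 1 - 4 = -3)
F(Z, R) = -3*R*Z (F(Z, R) = (R*(-3))*Z = (-3*R)*Z = -3*R*Z)
F(18, -20) - X(q) = -3*(-20)*18 - 1*9 = 1080 - 9 = 1071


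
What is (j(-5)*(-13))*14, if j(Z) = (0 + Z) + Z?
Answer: 1820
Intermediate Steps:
j(Z) = 2*Z (j(Z) = Z + Z = 2*Z)
(j(-5)*(-13))*14 = ((2*(-5))*(-13))*14 = -10*(-13)*14 = 130*14 = 1820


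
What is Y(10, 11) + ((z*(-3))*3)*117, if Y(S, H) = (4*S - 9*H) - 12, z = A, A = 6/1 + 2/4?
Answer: -13831/2 ≈ -6915.5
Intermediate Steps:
A = 13/2 (A = 6*1 + 2*(¼) = 6 + ½ = 13/2 ≈ 6.5000)
z = 13/2 ≈ 6.5000
Y(S, H) = -12 - 9*H + 4*S (Y(S, H) = (-9*H + 4*S) - 12 = -12 - 9*H + 4*S)
Y(10, 11) + ((z*(-3))*3)*117 = (-12 - 9*11 + 4*10) + (((13/2)*(-3))*3)*117 = (-12 - 99 + 40) - 39/2*3*117 = -71 - 117/2*117 = -71 - 13689/2 = -13831/2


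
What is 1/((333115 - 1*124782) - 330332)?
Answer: -1/121999 ≈ -8.1968e-6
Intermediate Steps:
1/((333115 - 1*124782) - 330332) = 1/((333115 - 124782) - 330332) = 1/(208333 - 330332) = 1/(-121999) = -1/121999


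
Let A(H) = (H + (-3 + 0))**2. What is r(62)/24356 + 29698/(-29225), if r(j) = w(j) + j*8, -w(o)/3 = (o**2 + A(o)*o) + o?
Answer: -4993370322/177951025 ≈ -28.060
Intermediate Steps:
A(H) = (-3 + H)**2 (A(H) = (H - 3)**2 = (-3 + H)**2)
w(o) = -3*o - 3*o**2 - 3*o*(-3 + o)**2 (w(o) = -3*((o**2 + (-3 + o)**2*o) + o) = -3*((o**2 + o*(-3 + o)**2) + o) = -3*(o + o**2 + o*(-3 + o)**2) = -3*o - 3*o**2 - 3*o*(-3 + o)**2)
r(j) = 8*j + 3*j*(-10 - j**2 + 5*j) (r(j) = 3*j*(-10 - j**2 + 5*j) + j*8 = 3*j*(-10 - j**2 + 5*j) + 8*j = 8*j + 3*j*(-10 - j**2 + 5*j))
r(62)/24356 + 29698/(-29225) = (62*(-22 - 3*62**2 + 15*62))/24356 + 29698/(-29225) = (62*(-22 - 3*3844 + 930))*(1/24356) + 29698*(-1/29225) = (62*(-22 - 11532 + 930))*(1/24356) - 29698/29225 = (62*(-10624))*(1/24356) - 29698/29225 = -658688*1/24356 - 29698/29225 = -164672/6089 - 29698/29225 = -4993370322/177951025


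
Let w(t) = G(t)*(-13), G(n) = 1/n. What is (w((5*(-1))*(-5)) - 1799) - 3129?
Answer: -123213/25 ≈ -4928.5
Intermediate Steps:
w(t) = -13/t
(w((5*(-1))*(-5)) - 1799) - 3129 = (-13/((5*(-1))*(-5)) - 1799) - 3129 = (-13/((-5*(-5))) - 1799) - 3129 = (-13/25 - 1799) - 3129 = -44988/25 - 3129 = -123213/25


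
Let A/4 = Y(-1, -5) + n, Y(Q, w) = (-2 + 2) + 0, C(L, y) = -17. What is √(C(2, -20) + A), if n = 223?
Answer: 5*√35 ≈ 29.580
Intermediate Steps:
Y(Q, w) = 0 (Y(Q, w) = 0 + 0 = 0)
A = 892 (A = 4*(0 + 223) = 4*223 = 892)
√(C(2, -20) + A) = √(-17 + 892) = √875 = 5*√35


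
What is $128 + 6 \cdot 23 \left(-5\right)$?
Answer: $-562$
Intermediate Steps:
$128 + 6 \cdot 23 \left(-5\right) = 128 + 138 \left(-5\right) = 128 - 690 = -562$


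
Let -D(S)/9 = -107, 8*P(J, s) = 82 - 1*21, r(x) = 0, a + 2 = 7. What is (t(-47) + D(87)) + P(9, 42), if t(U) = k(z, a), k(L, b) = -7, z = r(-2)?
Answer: 7709/8 ≈ 963.63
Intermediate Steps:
a = 5 (a = -2 + 7 = 5)
z = 0
P(J, s) = 61/8 (P(J, s) = (82 - 1*21)/8 = (82 - 21)/8 = (⅛)*61 = 61/8)
t(U) = -7
D(S) = 963 (D(S) = -9*(-107) = 963)
(t(-47) + D(87)) + P(9, 42) = (-7 + 963) + 61/8 = 956 + 61/8 = 7709/8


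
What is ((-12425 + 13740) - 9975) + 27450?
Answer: 18790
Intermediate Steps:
((-12425 + 13740) - 9975) + 27450 = (1315 - 9975) + 27450 = -8660 + 27450 = 18790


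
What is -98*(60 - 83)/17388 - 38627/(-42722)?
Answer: 596228/576747 ≈ 1.0338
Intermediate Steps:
-98*(60 - 83)/17388 - 38627/(-42722) = -98*(-23)*(1/17388) - 38627*(-1/42722) = 2254*(1/17388) + 38627/42722 = 7/54 + 38627/42722 = 596228/576747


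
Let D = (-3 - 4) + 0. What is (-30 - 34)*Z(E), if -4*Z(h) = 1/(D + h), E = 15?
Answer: 2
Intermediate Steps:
D = -7 (D = -7 + 0 = -7)
Z(h) = -1/(4*(-7 + h))
(-30 - 34)*Z(E) = (-30 - 34)*(-1/(-28 + 4*15)) = -(-64)/(-28 + 60) = -(-64)/32 = -64*(-1/32) = 2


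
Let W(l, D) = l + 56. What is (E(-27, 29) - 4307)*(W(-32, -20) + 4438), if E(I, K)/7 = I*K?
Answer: -43674056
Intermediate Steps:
W(l, D) = 56 + l
E(I, K) = 7*I*K (E(I, K) = 7*(I*K) = 7*I*K)
(E(-27, 29) - 4307)*(W(-32, -20) + 4438) = (7*(-27)*29 - 4307)*((56 - 32) + 4438) = (-5481 - 4307)*(24 + 4438) = -9788*4462 = -43674056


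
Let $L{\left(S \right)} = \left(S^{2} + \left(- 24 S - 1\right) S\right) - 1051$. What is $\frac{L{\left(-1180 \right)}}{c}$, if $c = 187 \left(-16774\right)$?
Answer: $\frac{32025071}{3136738} \approx 10.21$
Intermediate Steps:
$L{\left(S \right)} = -1051 + S^{2} + S \left(-1 - 24 S\right)$ ($L{\left(S \right)} = \left(S^{2} + \left(-1 - 24 S\right) S\right) - 1051 = \left(S^{2} + S \left(-1 - 24 S\right)\right) - 1051 = -1051 + S^{2} + S \left(-1 - 24 S\right)$)
$c = -3136738$
$\frac{L{\left(-1180 \right)}}{c} = \frac{-1051 - -1180 - 23 \left(-1180\right)^{2}}{-3136738} = \left(-1051 + 1180 - 32025200\right) \left(- \frac{1}{3136738}\right) = \left(-32025071\right) \left(- \frac{1}{3136738}\right) = \frac{32025071}{3136738}$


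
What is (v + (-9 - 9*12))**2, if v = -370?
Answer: 237169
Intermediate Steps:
(v + (-9 - 9*12))**2 = (-370 + (-9 - 9*12))**2 = (-370 + (-9 - 108))**2 = (-370 - 117)**2 = (-487)**2 = 237169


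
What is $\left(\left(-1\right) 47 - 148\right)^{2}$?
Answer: $38025$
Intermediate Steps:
$\left(\left(-1\right) 47 - 148\right)^{2} = \left(-47 - 148\right)^{2} = \left(-195\right)^{2} = 38025$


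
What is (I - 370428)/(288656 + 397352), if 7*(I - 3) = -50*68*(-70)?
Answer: -336425/686008 ≈ -0.49041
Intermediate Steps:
I = 34003 (I = 3 + (-50*68*(-70))/7 = 3 + (-3400*(-70))/7 = 3 + (⅐)*238000 = 3 + 34000 = 34003)
(I - 370428)/(288656 + 397352) = (34003 - 370428)/(288656 + 397352) = -336425/686008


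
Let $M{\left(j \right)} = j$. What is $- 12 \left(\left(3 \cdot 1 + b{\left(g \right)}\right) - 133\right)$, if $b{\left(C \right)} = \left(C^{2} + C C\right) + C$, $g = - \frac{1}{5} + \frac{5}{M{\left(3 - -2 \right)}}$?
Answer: $\frac{38376}{25} \approx 1535.0$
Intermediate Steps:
$g = \frac{4}{5}$ ($g = - \frac{1}{5} + \frac{5}{3 - -2} = \left(-1\right) \frac{1}{5} + \frac{5}{3 + 2} = - \frac{1}{5} + \frac{5}{5} = - \frac{1}{5} + 5 \cdot \frac{1}{5} = - \frac{1}{5} + 1 = \frac{4}{5} \approx 0.8$)
$b{\left(C \right)} = C + 2 C^{2}$ ($b{\left(C \right)} = \left(C^{2} + C^{2}\right) + C = 2 C^{2} + C = C + 2 C^{2}$)
$- 12 \left(\left(3 \cdot 1 + b{\left(g \right)}\right) - 133\right) = - 12 \left(\left(3 \cdot 1 + \frac{4 \left(1 + 2 \cdot \frac{4}{5}\right)}{5}\right) - 133\right) = - 12 \left(\left(3 + \frac{4 \left(1 + \frac{8}{5}\right)}{5}\right) - 133\right) = - 12 \left(\left(3 + \frac{4}{5} \cdot \frac{13}{5}\right) - 133\right) = - 12 \left(\left(3 + \frac{52}{25}\right) - 133\right) = - 12 \left(\frac{127}{25} - 133\right) = \left(-12\right) \left(- \frac{3198}{25}\right) = \frac{38376}{25}$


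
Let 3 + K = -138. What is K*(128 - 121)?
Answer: -987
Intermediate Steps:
K = -141 (K = -3 - 138 = -141)
K*(128 - 121) = -141*(128 - 121) = -141*7 = -987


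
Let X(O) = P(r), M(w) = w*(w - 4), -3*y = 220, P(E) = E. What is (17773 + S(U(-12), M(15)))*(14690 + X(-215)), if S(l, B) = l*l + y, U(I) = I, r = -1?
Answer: 786316859/3 ≈ 2.6211e+8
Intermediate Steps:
y = -220/3 (y = -1/3*220 = -220/3 ≈ -73.333)
M(w) = w*(-4 + w)
X(O) = -1
S(l, B) = -220/3 + l**2 (S(l, B) = l*l - 220/3 = l**2 - 220/3 = -220/3 + l**2)
(17773 + S(U(-12), M(15)))*(14690 + X(-215)) = (17773 + (-220/3 + (-12)**2))*(14690 - 1) = (17773 + (-220/3 + 144))*14689 = (17773 + 212/3)*14689 = (53531/3)*14689 = 786316859/3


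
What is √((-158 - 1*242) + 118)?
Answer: I*√282 ≈ 16.793*I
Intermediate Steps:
√((-158 - 1*242) + 118) = √((-158 - 242) + 118) = √(-400 + 118) = √(-282) = I*√282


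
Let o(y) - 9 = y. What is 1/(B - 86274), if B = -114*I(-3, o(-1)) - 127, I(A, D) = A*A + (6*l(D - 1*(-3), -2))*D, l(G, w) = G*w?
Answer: 1/32957 ≈ 3.0343e-5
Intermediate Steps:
o(y) = 9 + y
I(A, D) = A² + D*(-36 - 12*D) (I(A, D) = A*A + (6*((D - 1*(-3))*(-2)))*D = A² + (6*((D + 3)*(-2)))*D = A² + (6*((3 + D)*(-2)))*D = A² + (6*(-6 - 2*D))*D = A² + (-36 - 12*D)*D = A² + D*(-36 - 12*D))
B = 119231 (B = -114*((-3)² - 12*(9 - 1)*(3 + (9 - 1))) - 127 = -114*(9 - 12*8*(3 + 8)) - 127 = -114*(9 - 12*8*11) - 127 = -114*(9 - 1056) - 127 = -114*(-1047) - 127 = 119358 - 127 = 119231)
1/(B - 86274) = 1/(119231 - 86274) = 1/32957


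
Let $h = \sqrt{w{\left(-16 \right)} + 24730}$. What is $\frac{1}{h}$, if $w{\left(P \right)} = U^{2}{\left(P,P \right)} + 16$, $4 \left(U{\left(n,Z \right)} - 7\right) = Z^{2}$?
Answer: $\frac{\sqrt{29787}}{29787} \approx 0.0057941$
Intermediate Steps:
$U{\left(n,Z \right)} = 7 + \frac{Z^{2}}{4}$
$w{\left(P \right)} = 16 + \left(7 + \frac{P^{2}}{4}\right)^{2}$ ($w{\left(P \right)} = \left(7 + \frac{P^{2}}{4}\right)^{2} + 16 = 16 + \left(7 + \frac{P^{2}}{4}\right)^{2}$)
$h = \sqrt{29787}$ ($h = \sqrt{\left(16 + \frac{\left(28 + \left(-16\right)^{2}\right)^{2}}{16}\right) + 24730} = \sqrt{\left(16 + \frac{\left(28 + 256\right)^{2}}{16}\right) + 24730} = \sqrt{\left(16 + \frac{284^{2}}{16}\right) + 24730} = \sqrt{\left(16 + \frac{1}{16} \cdot 80656\right) + 24730} = \sqrt{\left(16 + 5041\right) + 24730} = \sqrt{5057 + 24730} = \sqrt{29787} \approx 172.59$)
$\frac{1}{h} = \frac{1}{\sqrt{29787}} = \frac{\sqrt{29787}}{29787}$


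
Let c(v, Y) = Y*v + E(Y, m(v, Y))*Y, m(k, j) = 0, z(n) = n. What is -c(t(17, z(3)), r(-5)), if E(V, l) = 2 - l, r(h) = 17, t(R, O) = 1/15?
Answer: -527/15 ≈ -35.133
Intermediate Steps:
t(R, O) = 1/15
c(v, Y) = 2*Y + Y*v (c(v, Y) = Y*v + (2 - 1*0)*Y = Y*v + (2 + 0)*Y = Y*v + 2*Y = 2*Y + Y*v)
-c(t(17, z(3)), r(-5)) = -17*(2 + 1/15) = -17*31/15 = -1*527/15 = -527/15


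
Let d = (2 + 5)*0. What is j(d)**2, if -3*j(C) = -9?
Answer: 9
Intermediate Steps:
d = 0 (d = 7*0 = 0)
j(C) = 3 (j(C) = -1/3*(-9) = 3)
j(d)**2 = 3**2 = 9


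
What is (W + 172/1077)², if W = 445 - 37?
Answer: 193237609744/1159929 ≈ 1.6659e+5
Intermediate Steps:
W = 408
(W + 172/1077)² = (408 + 172/1077)² = (439588/1077)² = 193237609744/1159929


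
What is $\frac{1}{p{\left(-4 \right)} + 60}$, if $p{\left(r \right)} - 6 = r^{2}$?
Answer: $\frac{1}{82} \approx 0.012195$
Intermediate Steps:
$p{\left(r \right)} = 6 + r^{2}$
$\frac{1}{p{\left(-4 \right)} + 60} = \frac{1}{\left(6 + \left(-4\right)^{2}\right) + 60} = \frac{1}{\left(6 + 16\right) + 60} = \frac{1}{22 + 60} = \frac{1}{82}$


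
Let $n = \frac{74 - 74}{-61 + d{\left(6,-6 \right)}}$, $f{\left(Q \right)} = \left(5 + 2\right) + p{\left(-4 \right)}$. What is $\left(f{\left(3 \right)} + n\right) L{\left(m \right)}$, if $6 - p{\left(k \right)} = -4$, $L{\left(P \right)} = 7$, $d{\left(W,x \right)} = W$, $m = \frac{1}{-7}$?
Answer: $119$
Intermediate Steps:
$m = - \frac{1}{7} \approx -0.14286$
$p{\left(k \right)} = 10$ ($p{\left(k \right)} = 6 - -4 = 6 + 4 = 10$)
$f{\left(Q \right)} = 17$ ($f{\left(Q \right)} = \left(5 + 2\right) + 10 = 7 + 10 = 17$)
$n = 0$ ($n = \frac{74 - 74}{-61 + 6} = \frac{0}{-55} = 0 \left(- \frac{1}{55}\right) = 0$)
$\left(f{\left(3 \right)} + n\right) L{\left(m \right)} = \left(17 + 0\right) 7 = 17 \cdot 7 = 119$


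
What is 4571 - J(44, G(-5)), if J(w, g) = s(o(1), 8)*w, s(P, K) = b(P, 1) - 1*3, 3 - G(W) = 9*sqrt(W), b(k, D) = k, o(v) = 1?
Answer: 4659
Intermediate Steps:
G(W) = 3 - 9*sqrt(W)
s(P, K) = -3 + P (s(P, K) = P - 1*3 = P - 3 = -3 + P)
J(w, g) = -2*w (J(w, g) = (-3 + 1)*w = -2*w)
4571 - J(44, G(-5)) = 4571 - (-2)*44 = 4571 - 1*(-88) = 4571 + 88 = 4659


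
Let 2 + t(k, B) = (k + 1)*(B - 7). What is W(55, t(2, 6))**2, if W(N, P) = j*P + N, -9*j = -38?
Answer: 93025/81 ≈ 1148.5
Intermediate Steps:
j = 38/9 (j = -1/9*(-38) = 38/9 ≈ 4.2222)
t(k, B) = -2 + (1 + k)*(-7 + B) (t(k, B) = -2 + (k + 1)*(B - 7) = -2 + (1 + k)*(-7 + B))
W(N, P) = N + 38*P/9 (W(N, P) = 38*P/9 + N = N + 38*P/9)
W(55, t(2, 6))**2 = (55 + 38*(-9 + 6 - 7*2 + 6*2)/9)**2 = (55 + 38*(-9 + 6 - 14 + 12)/9)**2 = (55 + (38/9)*(-5))**2 = (55 - 190/9)**2 = (305/9)**2 = 93025/81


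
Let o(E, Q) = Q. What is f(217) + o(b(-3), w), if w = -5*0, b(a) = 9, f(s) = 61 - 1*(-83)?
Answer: 144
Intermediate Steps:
f(s) = 144 (f(s) = 61 + 83 = 144)
w = 0
f(217) + o(b(-3), w) = 144 + 0 = 144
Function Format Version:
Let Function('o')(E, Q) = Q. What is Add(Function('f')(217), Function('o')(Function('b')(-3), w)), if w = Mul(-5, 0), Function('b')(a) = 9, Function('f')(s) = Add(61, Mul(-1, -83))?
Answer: 144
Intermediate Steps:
Function('f')(s) = 144 (Function('f')(s) = Add(61, 83) = 144)
w = 0
Add(Function('f')(217), Function('o')(Function('b')(-3), w)) = Add(144, 0) = 144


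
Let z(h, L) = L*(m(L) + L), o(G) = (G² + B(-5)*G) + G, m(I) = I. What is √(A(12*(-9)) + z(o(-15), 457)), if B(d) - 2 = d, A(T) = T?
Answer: √417590 ≈ 646.21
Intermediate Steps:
B(d) = 2 + d
o(G) = G² - 2*G (o(G) = (G² + (2 - 5)*G) + G = (G² - 3*G) + G = G² - 2*G)
z(h, L) = 2*L² (z(h, L) = L*(L + L) = L*(2*L) = 2*L²)
√(A(12*(-9)) + z(o(-15), 457)) = √(12*(-9) + 2*457²) = √(-108 + 2*208849) = √(-108 + 417698) = √417590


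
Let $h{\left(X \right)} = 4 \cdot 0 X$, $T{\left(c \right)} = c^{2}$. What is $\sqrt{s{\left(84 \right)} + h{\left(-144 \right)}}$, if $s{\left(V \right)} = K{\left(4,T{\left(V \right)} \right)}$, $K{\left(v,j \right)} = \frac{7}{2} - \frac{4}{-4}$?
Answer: $\frac{3 \sqrt{2}}{2} \approx 2.1213$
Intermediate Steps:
$K{\left(v,j \right)} = \frac{9}{2}$ ($K{\left(v,j \right)} = 7 \cdot \frac{1}{2} - -1 = \frac{7}{2} + 1 = \frac{9}{2}$)
$h{\left(X \right)} = 0$ ($h{\left(X \right)} = 0 X = 0$)
$s{\left(V \right)} = \frac{9}{2}$
$\sqrt{s{\left(84 \right)} + h{\left(-144 \right)}} = \sqrt{\frac{9}{2} + 0} = \sqrt{\frac{9}{2}} = \frac{3 \sqrt{2}}{2}$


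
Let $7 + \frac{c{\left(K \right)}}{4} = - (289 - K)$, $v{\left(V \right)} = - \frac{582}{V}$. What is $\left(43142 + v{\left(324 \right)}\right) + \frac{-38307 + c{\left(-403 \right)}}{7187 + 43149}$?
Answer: $\frac{58629533147}{1359072} \approx 43139.0$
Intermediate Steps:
$c{\left(K \right)} = -1184 + 4 K$ ($c{\left(K \right)} = -28 + 4 \left(- (289 - K)\right) = -28 + 4 \left(-289 + K\right) = -28 + \left(-1156 + 4 K\right) = -1184 + 4 K$)
$\left(43142 + v{\left(324 \right)}\right) + \frac{-38307 + c{\left(-403 \right)}}{7187 + 43149} = \left(43142 - \frac{582}{324}\right) + \frac{-38307 + \left(-1184 + 4 \left(-403\right)\right)}{7187 + 43149} = \left(43142 - \frac{97}{54}\right) + \frac{-38307 - 2796}{50336} = \left(43142 - \frac{97}{54}\right) + \left(-38307 - 2796\right) \frac{1}{50336} = \frac{2329571}{54} - \frac{41103}{50336} = \frac{58629533147}{1359072}$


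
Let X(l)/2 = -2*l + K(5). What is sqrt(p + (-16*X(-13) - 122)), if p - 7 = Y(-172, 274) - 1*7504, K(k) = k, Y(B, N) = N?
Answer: I*sqrt(8337) ≈ 91.307*I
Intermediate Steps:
X(l) = 10 - 4*l (X(l) = 2*(-2*l + 5) = 2*(5 - 2*l) = 10 - 4*l)
p = -7223 (p = 7 + (274 - 1*7504) = 7 + (274 - 7504) = 7 - 7230 = -7223)
sqrt(p + (-16*X(-13) - 122)) = sqrt(-7223 + (-16*(10 - 4*(-13)) - 122)) = sqrt(-7223 + (-16*(10 + 52) - 122)) = sqrt(-7223 + (-16*62 - 122)) = sqrt(-7223 + (-992 - 122)) = sqrt(-7223 - 1114) = sqrt(-8337) = I*sqrt(8337)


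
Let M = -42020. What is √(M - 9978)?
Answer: I*√51998 ≈ 228.03*I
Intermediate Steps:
√(M - 9978) = √(-42020 - 9978) = √(-51998) = I*√51998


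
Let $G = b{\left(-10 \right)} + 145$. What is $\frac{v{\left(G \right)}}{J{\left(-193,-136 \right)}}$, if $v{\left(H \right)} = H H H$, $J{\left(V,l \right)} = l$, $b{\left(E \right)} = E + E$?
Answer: $- \frac{1953125}{136} \approx -14361.0$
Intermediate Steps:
$b{\left(E \right)} = 2 E$
$G = 125$ ($G = 2 \left(-10\right) + 145 = -20 + 145 = 125$)
$v{\left(H \right)} = H^{3}$ ($v{\left(H \right)} = H^{2} H = H^{3}$)
$\frac{v{\left(G \right)}}{J{\left(-193,-136 \right)}} = \frac{125^{3}}{-136} = 1953125 \left(- \frac{1}{136}\right) = - \frac{1953125}{136}$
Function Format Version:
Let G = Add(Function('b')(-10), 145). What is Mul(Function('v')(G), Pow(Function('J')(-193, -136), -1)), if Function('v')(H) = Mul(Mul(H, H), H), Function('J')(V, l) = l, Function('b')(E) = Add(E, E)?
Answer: Rational(-1953125, 136) ≈ -14361.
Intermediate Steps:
Function('b')(E) = Mul(2, E)
G = 125 (G = Add(Mul(2, -10), 145) = Add(-20, 145) = 125)
Function('v')(H) = Pow(H, 3) (Function('v')(H) = Mul(Pow(H, 2), H) = Pow(H, 3))
Mul(Function('v')(G), Pow(Function('J')(-193, -136), -1)) = Mul(Pow(125, 3), Pow(-136, -1)) = Mul(1953125, Rational(-1, 136)) = Rational(-1953125, 136)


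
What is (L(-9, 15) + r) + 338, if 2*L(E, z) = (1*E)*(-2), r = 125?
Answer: 472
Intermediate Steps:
L(E, z) = -E (L(E, z) = ((1*E)*(-2))/2 = (E*(-2))/2 = (-2*E)/2 = -E)
(L(-9, 15) + r) + 338 = (-1*(-9) + 125) + 338 = (9 + 125) + 338 = 134 + 338 = 472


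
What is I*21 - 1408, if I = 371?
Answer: 6383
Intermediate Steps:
I*21 - 1408 = 371*21 - 1408 = 7791 - 1408 = 6383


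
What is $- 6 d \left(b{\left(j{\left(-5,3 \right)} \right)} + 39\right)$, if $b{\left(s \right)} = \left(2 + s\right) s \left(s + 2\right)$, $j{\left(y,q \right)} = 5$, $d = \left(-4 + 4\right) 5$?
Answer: $0$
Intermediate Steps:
$d = 0$ ($d = 0 \cdot 5 = 0$)
$b{\left(s \right)} = s \left(2 + s\right)^{2}$ ($b{\left(s \right)} = s \left(2 + s\right) \left(2 + s\right) = s \left(2 + s\right)^{2}$)
$- 6 d \left(b{\left(j{\left(-5,3 \right)} \right)} + 39\right) = \left(-6\right) 0 \left(5 \left(2 + 5\right)^{2} + 39\right) = 0 \left(5 \cdot 7^{2} + 39\right) = 0 \left(5 \cdot 49 + 39\right) = 0 \left(245 + 39\right) = 0 \cdot 284 = 0$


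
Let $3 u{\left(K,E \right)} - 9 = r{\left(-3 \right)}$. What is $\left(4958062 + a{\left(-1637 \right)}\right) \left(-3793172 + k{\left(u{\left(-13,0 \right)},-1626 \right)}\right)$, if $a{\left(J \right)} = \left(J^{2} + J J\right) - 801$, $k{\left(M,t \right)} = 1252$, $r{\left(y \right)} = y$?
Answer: $-39120476464080$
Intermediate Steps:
$u{\left(K,E \right)} = 2$ ($u{\left(K,E \right)} = 3 + \frac{1}{3} \left(-3\right) = 3 - 1 = 2$)
$a{\left(J \right)} = -801 + 2 J^{2}$ ($a{\left(J \right)} = \left(J^{2} + J^{2}\right) - 801 = 2 J^{2} - 801 = -801 + 2 J^{2}$)
$\left(4958062 + a{\left(-1637 \right)}\right) \left(-3793172 + k{\left(u{\left(-13,0 \right)},-1626 \right)}\right) = \left(4958062 - \left(801 - 2 \left(-1637\right)^{2}\right)\right) \left(-3793172 + 1252\right) = \left(4958062 + \left(-801 + 2 \cdot 2679769\right)\right) \left(-3791920\right) = \left(4958062 + \left(-801 + 5359538\right)\right) \left(-3791920\right) = \left(4958062 + 5358737\right) \left(-3791920\right) = 10316799 \left(-3791920\right) = -39120476464080$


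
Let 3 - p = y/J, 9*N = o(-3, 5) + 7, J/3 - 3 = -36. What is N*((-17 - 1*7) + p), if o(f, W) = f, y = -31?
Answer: -8440/891 ≈ -9.4725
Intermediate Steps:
J = -99 (J = 9 + 3*(-36) = 9 - 108 = -99)
N = 4/9 (N = (-3 + 7)/9 = (⅑)*4 = 4/9 ≈ 0.44444)
p = 266/99 (p = 3 - (-31)/(-99) = 3 - (-31)*(-1)/99 = 3 - 1*31/99 = 3 - 31/99 = 266/99 ≈ 2.6869)
N*((-17 - 1*7) + p) = 4*((-17 - 1*7) + 266/99)/9 = 4*((-17 - 7) + 266/99)/9 = 4*(-24 + 266/99)/9 = (4/9)*(-2110/99) = -8440/891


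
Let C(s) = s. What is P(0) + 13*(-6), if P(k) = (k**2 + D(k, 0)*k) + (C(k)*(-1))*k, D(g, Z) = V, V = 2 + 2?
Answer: -78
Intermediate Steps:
V = 4
D(g, Z) = 4
P(k) = 4*k (P(k) = (k**2 + 4*k) + (k*(-1))*k = (k**2 + 4*k) + (-k)*k = (k**2 + 4*k) - k**2 = 4*k)
P(0) + 13*(-6) = 4*0 + 13*(-6) = 0 - 78 = -78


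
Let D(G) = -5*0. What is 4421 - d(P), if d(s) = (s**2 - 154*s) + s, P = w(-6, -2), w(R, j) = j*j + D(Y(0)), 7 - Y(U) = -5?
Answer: 5017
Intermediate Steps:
Y(U) = 12 (Y(U) = 7 - 1*(-5) = 7 + 5 = 12)
D(G) = 0
w(R, j) = j**2 (w(R, j) = j*j + 0 = j**2 + 0 = j**2)
P = 4 (P = (-2)**2 = 4)
d(s) = s**2 - 153*s
4421 - d(P) = 4421 - 4*(-153 + 4) = 4421 - 4*(-149) = 4421 - 1*(-596) = 4421 + 596 = 5017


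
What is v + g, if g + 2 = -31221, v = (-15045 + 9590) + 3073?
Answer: -33605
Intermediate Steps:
v = -2382 (v = -5455 + 3073 = -2382)
g = -31223 (g = -2 - 31221 = -31223)
v + g = -2382 - 31223 = -33605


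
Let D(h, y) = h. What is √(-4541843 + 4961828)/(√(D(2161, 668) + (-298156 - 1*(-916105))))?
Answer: 9*√128610814/124022 ≈ 0.82297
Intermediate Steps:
√(-4541843 + 4961828)/(√(D(2161, 668) + (-298156 - 1*(-916105)))) = √(-4541843 + 4961828)/(√(2161 + (-298156 - 1*(-916105)))) = √419985/(√(2161 + (-298156 + 916105))) = (9*√5185)/(√(2161 + 617949)) = (9*√5185)/(√620110) = (9*√5185)*(√620110/620110) = 9*√128610814/124022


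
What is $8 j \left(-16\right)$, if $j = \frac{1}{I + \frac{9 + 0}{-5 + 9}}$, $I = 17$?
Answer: $- \frac{512}{77} \approx -6.6494$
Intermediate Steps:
$j = \frac{4}{77}$ ($j = \frac{1}{17 + \frac{9 + 0}{-5 + 9}} = \frac{1}{17 + \frac{9}{4}} = \frac{1}{\frac{77}{4}} = \frac{4}{77} \approx 0.051948$)
$8 j \left(-16\right) = 8 \cdot \frac{4}{77} \left(-16\right) = \frac{32}{77} \left(-16\right) = - \frac{512}{77}$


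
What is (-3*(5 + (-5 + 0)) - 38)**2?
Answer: 1444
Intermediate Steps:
(-3*(5 + (-5 + 0)) - 38)**2 = (-3*(5 - 5) - 38)**2 = (-3*0 - 38)**2 = (0 - 38)**2 = (-38)**2 = 1444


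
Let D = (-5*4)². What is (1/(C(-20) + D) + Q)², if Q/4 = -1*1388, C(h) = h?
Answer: 4451083038081/144400 ≈ 3.0825e+7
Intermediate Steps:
D = 400 (D = (-20)² = 400)
Q = -5552 (Q = 4*(-1*1388) = 4*(-1388) = -5552)
(1/(C(-20) + D) + Q)² = (1/(-20 + 400) - 5552)² = (1/380 - 5552)² = (-2109759/380)² = 4451083038081/144400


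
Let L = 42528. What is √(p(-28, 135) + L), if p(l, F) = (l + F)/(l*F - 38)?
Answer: √619935520946/3818 ≈ 206.22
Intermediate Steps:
p(l, F) = (F + l)/(-38 + F*l) (p(l, F) = (F + l)/(F*l - 38) = (F + l)/(-38 + F*l))
√(p(-28, 135) + L) = √((135 - 28)/(-38 + 135*(-28)) + 42528) = √(107/(-38 - 3780) + 42528) = √(107/(-3818) + 42528) = √(-1/3818*107 + 42528) = √(-107/3818 + 42528) = √(162371797/3818) = √619935520946/3818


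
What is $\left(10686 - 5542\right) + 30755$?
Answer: $35899$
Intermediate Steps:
$\left(10686 - 5542\right) + 30755 = 5144 + 30755 = 35899$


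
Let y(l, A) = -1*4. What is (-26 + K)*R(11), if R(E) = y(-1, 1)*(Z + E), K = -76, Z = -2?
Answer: 3672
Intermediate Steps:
y(l, A) = -4
R(E) = 8 - 4*E (R(E) = -4*(-2 + E) = 8 - 4*E)
(-26 + K)*R(11) = (-26 - 76)*(8 - 4*11) = -102*(8 - 44) = -102*(-36) = 3672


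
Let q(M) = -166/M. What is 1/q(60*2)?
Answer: -60/83 ≈ -0.72289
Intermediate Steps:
1/q(60*2) = 1/(-166/(60*2)) = 1/(-166/120) = 1/(-166*1/120) = 1/(-83/60) = -60/83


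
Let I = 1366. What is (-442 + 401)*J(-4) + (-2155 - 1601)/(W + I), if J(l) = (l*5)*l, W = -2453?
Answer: -3561604/1087 ≈ -3276.5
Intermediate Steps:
J(l) = 5*l² (J(l) = (5*l)*l = 5*l²)
(-442 + 401)*J(-4) + (-2155 - 1601)/(W + I) = (-442 + 401)*(5*(-4)²) + (-2155 - 1601)/(-2453 + 1366) = -205*16 - 3756/(-1087) = -41*80 - 3756*(-1/1087) = -3280 + 3756/1087 = -3561604/1087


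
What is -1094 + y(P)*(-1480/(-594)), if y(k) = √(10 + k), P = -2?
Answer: -1094 + 1480*√2/297 ≈ -1087.0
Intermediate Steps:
-1094 + y(P)*(-1480/(-594)) = -1094 + √(10 - 2)*(-1480/(-594)) = -1094 + √8*(-1480*(-1/594)) = -1094 + (2*√2)*(740/297) = -1094 + 1480*√2/297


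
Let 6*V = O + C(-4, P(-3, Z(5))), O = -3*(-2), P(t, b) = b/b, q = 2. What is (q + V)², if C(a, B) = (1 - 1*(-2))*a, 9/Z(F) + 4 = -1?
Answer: 1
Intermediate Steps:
Z(F) = -9/5 (Z(F) = 9/(-4 - 1) = 9/(-5) = 9*(-⅕) = -9/5)
P(t, b) = 1
C(a, B) = 3*a (C(a, B) = (1 + 2)*a = 3*a)
O = 6
V = -1 (V = (6 + 3*(-4))/6 = (6 - 12)/6 = (⅙)*(-6) = -1)
(q + V)² = (2 - 1)² = 1² = 1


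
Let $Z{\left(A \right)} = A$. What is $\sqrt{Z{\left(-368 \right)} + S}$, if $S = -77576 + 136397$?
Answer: $\sqrt{58453} \approx 241.77$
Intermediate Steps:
$S = 58821$
$\sqrt{Z{\left(-368 \right)} + S} = \sqrt{-368 + 58821} = \sqrt{58453}$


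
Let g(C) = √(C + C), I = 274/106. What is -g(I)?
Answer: -√14522/53 ≈ -2.2737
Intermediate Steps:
I = 137/53 (I = 274*(1/106) = 137/53 ≈ 2.5849)
g(C) = √2*√C (g(C) = √(2*C) = √2*√C)
-g(I) = -√2*√(137/53) = -√2*√7261/53 = -√14522/53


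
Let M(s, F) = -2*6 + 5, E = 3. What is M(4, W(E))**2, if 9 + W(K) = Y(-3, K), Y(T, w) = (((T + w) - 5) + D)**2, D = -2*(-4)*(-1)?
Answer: 49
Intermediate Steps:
D = -8 (D = 8*(-1) = -8)
Y(T, w) = (-13 + T + w)**2 (Y(T, w) = (((T + w) - 5) - 8)**2 = ((-5 + T + w) - 8)**2 = (-13 + T + w)**2)
W(K) = -9 + (-16 + K)**2 (W(K) = -9 + (-13 - 3 + K)**2 = -9 + (-16 + K)**2)
M(s, F) = -7 (M(s, F) = -12 + 5 = -7)
M(4, W(E))**2 = (-7)**2 = 49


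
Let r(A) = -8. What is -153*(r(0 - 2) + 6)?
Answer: 306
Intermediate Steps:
-153*(r(0 - 2) + 6) = -153*(-8 + 6) = -153*(-2) = 306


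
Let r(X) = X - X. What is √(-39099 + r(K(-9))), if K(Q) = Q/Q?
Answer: I*√39099 ≈ 197.73*I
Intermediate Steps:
K(Q) = 1
r(X) = 0
√(-39099 + r(K(-9))) = √(-39099 + 0) = √(-39099) = I*√39099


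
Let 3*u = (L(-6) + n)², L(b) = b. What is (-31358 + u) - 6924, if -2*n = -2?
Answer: -114821/3 ≈ -38274.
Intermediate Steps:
n = 1 (n = -½*(-2) = 1)
u = 25/3 (u = (-6 + 1)²/3 = (⅓)*(-5)² = (⅓)*25 = 25/3 ≈ 8.3333)
(-31358 + u) - 6924 = (-31358 + 25/3) - 6924 = -94049/3 - 6924 = -114821/3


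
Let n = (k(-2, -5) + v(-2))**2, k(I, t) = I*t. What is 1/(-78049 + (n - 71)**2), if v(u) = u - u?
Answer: -1/77208 ≈ -1.2952e-5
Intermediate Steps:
v(u) = 0
n = 100 (n = (-2*(-5) + 0)**2 = (10 + 0)**2 = 10**2 = 100)
1/(-78049 + (n - 71)**2) = 1/(-78049 + (100 - 71)**2) = 1/(-78049 + 29**2) = 1/(-78049 + 841) = 1/(-77208) = -1/77208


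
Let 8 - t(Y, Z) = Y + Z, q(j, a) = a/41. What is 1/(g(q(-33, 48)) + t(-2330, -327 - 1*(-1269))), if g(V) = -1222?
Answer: 1/174 ≈ 0.0057471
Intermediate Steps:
q(j, a) = a/41 (q(j, a) = a*(1/41) = a/41)
t(Y, Z) = 8 - Y - Z (t(Y, Z) = 8 - (Y + Z) = 8 + (-Y - Z) = 8 - Y - Z)
1/(g(q(-33, 48)) + t(-2330, -327 - 1*(-1269))) = 1/(-1222 + (8 - 1*(-2330) - (-327 - 1*(-1269)))) = 1/(-1222 + (8 + 2330 - (-327 + 1269))) = 1/(-1222 + (8 + 2330 - 1*942)) = 1/(-1222 + (8 + 2330 - 942)) = 1/(-1222 + 1396) = 1/174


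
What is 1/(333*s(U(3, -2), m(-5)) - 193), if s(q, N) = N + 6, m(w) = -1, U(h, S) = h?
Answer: 1/1472 ≈ 0.00067935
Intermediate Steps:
s(q, N) = 6 + N
1/(333*s(U(3, -2), m(-5)) - 193) = 1/(333*(6 - 1) - 193) = 1/(333*5 - 193) = 1/(1665 - 193) = 1/1472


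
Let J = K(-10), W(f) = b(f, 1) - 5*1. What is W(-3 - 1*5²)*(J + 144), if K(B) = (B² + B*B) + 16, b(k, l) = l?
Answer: -1440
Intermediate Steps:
K(B) = 16 + 2*B² (K(B) = (B² + B²) + 16 = 2*B² + 16 = 16 + 2*B²)
W(f) = -4 (W(f) = 1 - 5*1 = 1 - 5 = -4)
J = 216 (J = 16 + 2*(-10)² = 16 + 2*100 = 16 + 200 = 216)
W(-3 - 1*5²)*(J + 144) = -4*(216 + 144) = -4*360 = -1440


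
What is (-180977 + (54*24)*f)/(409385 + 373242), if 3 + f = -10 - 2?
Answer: -200417/782627 ≈ -0.25608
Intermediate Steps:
f = -15 (f = -3 + (-10 - 2) = -3 - 12 = -15)
(-180977 + (54*24)*f)/(409385 + 373242) = (-180977 + (54*24)*(-15))/(409385 + 373242) = (-180977 + 1296*(-15))/782627 = (-180977 - 19440)*(1/782627) = -200417*1/782627 = -200417/782627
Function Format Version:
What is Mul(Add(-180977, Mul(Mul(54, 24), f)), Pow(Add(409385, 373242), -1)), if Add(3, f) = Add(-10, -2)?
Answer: Rational(-200417, 782627) ≈ -0.25608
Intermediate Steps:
f = -15 (f = Add(-3, Add(-10, -2)) = Add(-3, -12) = -15)
Mul(Add(-180977, Mul(Mul(54, 24), f)), Pow(Add(409385, 373242), -1)) = Mul(Add(-180977, Mul(Mul(54, 24), -15)), Pow(Add(409385, 373242), -1)) = Mul(Add(-180977, Mul(1296, -15)), Pow(782627, -1)) = Mul(Add(-180977, -19440), Rational(1, 782627)) = Mul(-200417, Rational(1, 782627)) = Rational(-200417, 782627)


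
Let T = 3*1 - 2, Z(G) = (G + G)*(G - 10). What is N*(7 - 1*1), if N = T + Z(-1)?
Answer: 138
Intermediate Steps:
Z(G) = 2*G*(-10 + G) (Z(G) = (2*G)*(-10 + G) = 2*G*(-10 + G))
T = 1 (T = 3 - 2 = 1)
N = 23 (N = 1 + 2*(-1)*(-10 - 1) = 1 + 2*(-1)*(-11) = 1 + 22 = 23)
N*(7 - 1*1) = 23*(7 - 1*1) = 23*(7 - 1) = 23*6 = 138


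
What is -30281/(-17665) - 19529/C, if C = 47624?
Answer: 1097122559/841277960 ≈ 1.3041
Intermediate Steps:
-30281/(-17665) - 19529/C = -30281/(-17665) - 19529/47624 = -30281*(-1/17665) - 19529*1/47624 = 30281/17665 - 19529/47624 = 1097122559/841277960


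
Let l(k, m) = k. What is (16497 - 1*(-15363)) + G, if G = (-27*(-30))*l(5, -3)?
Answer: 35910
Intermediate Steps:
G = 4050 (G = -27*(-30)*5 = 810*5 = 4050)
(16497 - 1*(-15363)) + G = (16497 - 1*(-15363)) + 4050 = (16497 + 15363) + 4050 = 31860 + 4050 = 35910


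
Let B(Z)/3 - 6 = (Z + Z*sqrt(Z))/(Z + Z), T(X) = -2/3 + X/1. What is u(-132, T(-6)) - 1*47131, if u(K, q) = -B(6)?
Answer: -94301/2 - 3*sqrt(6)/2 ≈ -47154.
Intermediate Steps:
T(X) = -2/3 + X (T(X) = -2*1/3 + X*1 = -2/3 + X)
B(Z) = 18 + 3*(Z + Z**(3/2))/(2*Z) (B(Z) = 18 + 3*((Z + Z*sqrt(Z))/(Z + Z)) = 18 + 3*((Z + Z**(3/2))/((2*Z))) = 18 + 3*((Z + Z**(3/2))*(1/(2*Z))) = 18 + 3*((Z + Z**(3/2))/(2*Z)) = 18 + 3*(Z + Z**(3/2))/(2*Z))
u(K, q) = -39/2 - 3*sqrt(6)/2 (u(K, q) = -(39/2 + 3*sqrt(6)/2) = -39/2 - 3*sqrt(6)/2)
u(-132, T(-6)) - 1*47131 = (-39/2 - 3*sqrt(6)/2) - 1*47131 = (-39/2 - 3*sqrt(6)/2) - 47131 = -94301/2 - 3*sqrt(6)/2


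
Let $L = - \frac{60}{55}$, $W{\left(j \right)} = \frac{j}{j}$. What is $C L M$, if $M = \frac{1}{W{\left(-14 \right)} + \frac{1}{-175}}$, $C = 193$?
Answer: $- \frac{67550}{319} \approx -211.76$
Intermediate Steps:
$W{\left(j \right)} = 1$
$L = - \frac{12}{11}$ ($L = \left(-60\right) \frac{1}{55} = - \frac{12}{11} \approx -1.0909$)
$M = \frac{175}{174}$ ($M = \frac{1}{1 + \frac{1}{-175}} = \frac{1}{1 - \frac{1}{175}} = \frac{1}{\frac{174}{175}} = \frac{175}{174} \approx 1.0057$)
$C L M = 193 \left(- \frac{12}{11}\right) \frac{175}{174} = \left(- \frac{2316}{11}\right) \frac{175}{174} = - \frac{67550}{319}$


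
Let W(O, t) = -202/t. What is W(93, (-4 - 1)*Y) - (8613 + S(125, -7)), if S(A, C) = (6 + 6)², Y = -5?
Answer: -219127/25 ≈ -8765.1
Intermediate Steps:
S(A, C) = 144 (S(A, C) = 12² = 144)
W(93, (-4 - 1)*Y) - (8613 + S(125, -7)) = -202*(-1/(5*(-4 - 1))) - (8613 + 144) = -202/((-5*(-5))) - 1*8757 = -202/25 - 8757 = -219127/25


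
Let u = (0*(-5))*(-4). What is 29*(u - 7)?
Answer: -203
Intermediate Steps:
u = 0 (u = 0*(-4) = 0)
29*(u - 7) = 29*(0 - 7) = 29*(-7) = -203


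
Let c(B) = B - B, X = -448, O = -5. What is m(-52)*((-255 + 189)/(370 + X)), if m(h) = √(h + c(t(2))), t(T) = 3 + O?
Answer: 22*I*√13/13 ≈ 6.1017*I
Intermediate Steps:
t(T) = -2 (t(T) = 3 - 5 = -2)
c(B) = 0
m(h) = √h (m(h) = √(h + 0) = √h)
m(-52)*((-255 + 189)/(370 + X)) = √(-52)*((-255 + 189)/(370 - 448)) = (2*I*√13)*(-66/(-78)) = (2*I*√13)*(-66*(-1/78)) = (2*I*√13)*(11/13) = 22*I*√13/13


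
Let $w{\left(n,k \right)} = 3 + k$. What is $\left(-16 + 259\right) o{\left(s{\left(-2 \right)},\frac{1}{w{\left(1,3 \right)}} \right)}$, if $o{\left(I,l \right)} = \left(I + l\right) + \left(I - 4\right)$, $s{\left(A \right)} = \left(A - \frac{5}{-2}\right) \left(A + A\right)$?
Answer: $- \frac{3807}{2} \approx -1903.5$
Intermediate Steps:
$s{\left(A \right)} = 2 A \left(\frac{5}{2} + A\right)$ ($s{\left(A \right)} = \left(A - - \frac{5}{2}\right) 2 A = \left(A + \frac{5}{2}\right) 2 A = \left(\frac{5}{2} + A\right) 2 A = 2 A \left(\frac{5}{2} + A\right)$)
$o{\left(I,l \right)} = -4 + l + 2 I$ ($o{\left(I,l \right)} = \left(I + l\right) + \left(I - 4\right) = \left(I + l\right) + \left(-4 + I\right) = -4 + l + 2 I$)
$\left(-16 + 259\right) o{\left(s{\left(-2 \right)},\frac{1}{w{\left(1,3 \right)}} \right)} = \left(-16 + 259\right) \left(-4 + \frac{1}{3 + 3} + 2 \left(- 2 \left(5 + 2 \left(-2\right)\right)\right)\right) = 243 \left(-4 + \frac{1}{6} + 2 \left(- 2 \left(5 - 4\right)\right)\right) = 243 \left(-4 + \frac{1}{6} + 2 \left(\left(-2\right) 1\right)\right) = 243 \left(-4 + \frac{1}{6} + 2 \left(-2\right)\right) = 243 \left(-4 + \frac{1}{6} - 4\right) = 243 \left(- \frac{47}{6}\right) = - \frac{3807}{2}$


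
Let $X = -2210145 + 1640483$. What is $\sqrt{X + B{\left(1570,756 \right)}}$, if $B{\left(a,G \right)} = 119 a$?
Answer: $4 i \sqrt{23927} \approx 618.73 i$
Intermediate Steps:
$X = -569662$
$\sqrt{X + B{\left(1570,756 \right)}} = \sqrt{-569662 + 119 \cdot 1570} = \sqrt{-569662 + 186830} = \sqrt{-382832} = 4 i \sqrt{23927}$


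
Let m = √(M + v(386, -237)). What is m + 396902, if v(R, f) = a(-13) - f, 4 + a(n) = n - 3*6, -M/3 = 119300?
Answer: 396902 + I*√357698 ≈ 3.969e+5 + 598.08*I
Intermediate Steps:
M = -357900 (M = -3*119300 = -357900)
a(n) = -22 + n (a(n) = -4 + (n - 3*6) = -4 + (n - 18) = -4 + (-18 + n) = -22 + n)
v(R, f) = -35 - f (v(R, f) = (-22 - 13) - f = -35 - f)
m = I*√357698 (m = √(-357900 + (-35 - 1*(-237))) = √(-357900 + (-35 + 237)) = √(-357900 + 202) = √(-357698) = I*√357698 ≈ 598.08*I)
m + 396902 = I*√357698 + 396902 = 396902 + I*√357698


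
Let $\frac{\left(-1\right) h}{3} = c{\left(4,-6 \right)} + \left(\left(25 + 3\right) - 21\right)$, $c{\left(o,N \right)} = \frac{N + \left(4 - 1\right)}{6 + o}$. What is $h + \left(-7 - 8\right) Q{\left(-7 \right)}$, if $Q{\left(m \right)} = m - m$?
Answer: $- \frac{201}{10} \approx -20.1$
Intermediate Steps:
$c{\left(o,N \right)} = \frac{3 + N}{6 + o}$ ($c{\left(o,N \right)} = \frac{N + 3}{6 + o} = \frac{3 + N}{6 + o}$)
$Q{\left(m \right)} = 0$
$h = - \frac{201}{10}$ ($h = - 3 \left(\frac{3 - 6}{6 + 4} + \left(\left(25 + 3\right) - 21\right)\right) = - 3 \left(\frac{1}{10} \left(-3\right) + \left(28 - 21\right)\right) = - 3 \left(\frac{1}{10} \left(-3\right) + 7\right) = - 3 \left(- \frac{3}{10} + 7\right) = \left(-3\right) \frac{67}{10} = - \frac{201}{10} \approx -20.1$)
$h + \left(-7 - 8\right) Q{\left(-7 \right)} = - \frac{201}{10} + \left(-7 - 8\right) 0 = - \frac{201}{10} - 0 = - \frac{201}{10} + 0 = - \frac{201}{10}$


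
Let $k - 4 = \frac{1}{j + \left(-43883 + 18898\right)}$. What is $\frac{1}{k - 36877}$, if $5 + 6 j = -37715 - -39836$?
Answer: $- \frac{73897}{2724804084} \approx -2.712 \cdot 10^{-5}$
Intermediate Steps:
$j = \frac{1058}{3}$ ($j = - \frac{5}{6} + \frac{-37715 - -39836}{6} = - \frac{5}{6} + \frac{-37715 + 39836}{6} = - \frac{5}{6} + \frac{1}{6} \cdot 2121 = - \frac{5}{6} + \frac{707}{2} = \frac{1058}{3} \approx 352.67$)
$k = \frac{295585}{73897}$ ($k = 4 + \frac{1}{\frac{1058}{3} + \left(-43883 + 18898\right)} = 4 + \frac{1}{\frac{1058}{3} - 24985} = 4 + \frac{1}{- \frac{73897}{3}} = 4 - \frac{3}{73897} = \frac{295585}{73897} \approx 4.0$)
$\frac{1}{k - 36877} = \frac{1}{\frac{295585}{73897} - 36877} = \frac{1}{- \frac{2724804084}{73897}} = - \frac{73897}{2724804084}$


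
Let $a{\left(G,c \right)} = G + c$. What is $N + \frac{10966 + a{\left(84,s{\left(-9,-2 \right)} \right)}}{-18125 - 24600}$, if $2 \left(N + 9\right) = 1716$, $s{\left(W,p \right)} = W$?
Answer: $\frac{36262484}{42725} \approx 848.74$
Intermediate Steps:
$N = 849$ ($N = -9 + \frac{1}{2} \cdot 1716 = -9 + 858 = 849$)
$N + \frac{10966 + a{\left(84,s{\left(-9,-2 \right)} \right)}}{-18125 - 24600} = 849 + \frac{10966 + \left(84 - 9\right)}{-18125 - 24600} = 849 + \frac{10966 + 75}{-42725} = 849 + 11041 \left(- \frac{1}{42725}\right) = 849 - \frac{11041}{42725} = \frac{36262484}{42725}$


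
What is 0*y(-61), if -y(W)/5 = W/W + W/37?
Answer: 0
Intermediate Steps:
y(W) = -5 - 5*W/37 (y(W) = -5*(W/W + W/37) = -5*(1 + W*(1/37)) = -5*(1 + W/37) = -5 - 5*W/37)
0*y(-61) = 0*(-5 - 5/37*(-61)) = 0*(-5 + 305/37) = 0*(120/37) = 0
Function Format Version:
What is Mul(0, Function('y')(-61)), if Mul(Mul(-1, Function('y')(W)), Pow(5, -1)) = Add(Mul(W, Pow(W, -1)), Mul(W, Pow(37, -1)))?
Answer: 0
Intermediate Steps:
Function('y')(W) = Add(-5, Mul(Rational(-5, 37), W)) (Function('y')(W) = Mul(-5, Add(Mul(W, Pow(W, -1)), Mul(W, Pow(37, -1)))) = Mul(-5, Add(1, Mul(W, Rational(1, 37)))) = Mul(-5, Add(1, Mul(Rational(1, 37), W))) = Add(-5, Mul(Rational(-5, 37), W)))
Mul(0, Function('y')(-61)) = Mul(0, Add(-5, Mul(Rational(-5, 37), -61))) = Mul(0, Add(-5, Rational(305, 37))) = Mul(0, Rational(120, 37)) = 0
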